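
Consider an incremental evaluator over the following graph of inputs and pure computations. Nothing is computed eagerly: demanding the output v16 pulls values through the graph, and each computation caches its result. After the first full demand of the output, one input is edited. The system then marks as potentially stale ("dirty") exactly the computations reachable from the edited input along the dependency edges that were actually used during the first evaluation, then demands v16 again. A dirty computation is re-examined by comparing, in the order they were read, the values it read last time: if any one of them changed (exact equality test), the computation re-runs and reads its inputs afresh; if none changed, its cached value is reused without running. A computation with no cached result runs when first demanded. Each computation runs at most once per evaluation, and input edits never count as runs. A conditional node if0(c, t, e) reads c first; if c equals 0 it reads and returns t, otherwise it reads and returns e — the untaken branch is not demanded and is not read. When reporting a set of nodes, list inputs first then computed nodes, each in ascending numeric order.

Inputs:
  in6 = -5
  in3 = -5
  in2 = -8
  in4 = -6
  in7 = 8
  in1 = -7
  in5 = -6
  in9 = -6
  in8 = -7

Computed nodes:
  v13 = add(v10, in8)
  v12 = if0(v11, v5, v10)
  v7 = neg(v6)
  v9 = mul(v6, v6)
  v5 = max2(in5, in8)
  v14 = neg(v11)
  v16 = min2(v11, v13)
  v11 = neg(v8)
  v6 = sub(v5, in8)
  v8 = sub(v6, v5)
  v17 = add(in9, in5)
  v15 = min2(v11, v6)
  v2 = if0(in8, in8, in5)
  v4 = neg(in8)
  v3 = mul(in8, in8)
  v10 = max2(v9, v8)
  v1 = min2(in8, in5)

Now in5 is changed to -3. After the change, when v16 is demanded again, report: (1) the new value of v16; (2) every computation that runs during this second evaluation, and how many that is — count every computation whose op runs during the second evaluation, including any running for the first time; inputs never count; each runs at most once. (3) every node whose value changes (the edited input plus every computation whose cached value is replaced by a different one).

v16 now evaluates to -7.
Run set: v5, v6, v8, v9, v10, v13, v16 (7 run).
Changed values: in5, v5, v6, v9, v10, v13.
The important point: at v11 every value read last time is unchanged, so the dirty flag clears without a run.

Initial pass — values computed on the first demand:
  v5 = max2(-6, -7) = -6
  v6 = sub(-6, -7) = 1
  v8 = sub(1, -6) = 7
  v9 = mul(1, 1) = 1
  v10 = max2(1, 7) = 7
  v11 = neg(7) = -7
  v13 = add(7, -7) = 0
  v16 = min2(-7, 0) = -7

Second demand — change propagation:
  v5: re-runs because in5 -6->-3; new result -3.
  v6: re-runs because v5 -6->-3; new result 4.
  v8: re-runs because v6 1->4; v5 -6->-3; new result 7 (unchanged).
  v9: re-runs because v6 1->4; v6 1->4; new result 16.
  v10: re-runs because v9 1->16; new result 16.
  v11: re-examined; everything it read last time is the same (v8 unchanged) — cache -7 kept, no run.
  v13: re-runs because v10 7->16; new result 9.
  v16: re-runs because v13 0->9; new result -7 (unchanged).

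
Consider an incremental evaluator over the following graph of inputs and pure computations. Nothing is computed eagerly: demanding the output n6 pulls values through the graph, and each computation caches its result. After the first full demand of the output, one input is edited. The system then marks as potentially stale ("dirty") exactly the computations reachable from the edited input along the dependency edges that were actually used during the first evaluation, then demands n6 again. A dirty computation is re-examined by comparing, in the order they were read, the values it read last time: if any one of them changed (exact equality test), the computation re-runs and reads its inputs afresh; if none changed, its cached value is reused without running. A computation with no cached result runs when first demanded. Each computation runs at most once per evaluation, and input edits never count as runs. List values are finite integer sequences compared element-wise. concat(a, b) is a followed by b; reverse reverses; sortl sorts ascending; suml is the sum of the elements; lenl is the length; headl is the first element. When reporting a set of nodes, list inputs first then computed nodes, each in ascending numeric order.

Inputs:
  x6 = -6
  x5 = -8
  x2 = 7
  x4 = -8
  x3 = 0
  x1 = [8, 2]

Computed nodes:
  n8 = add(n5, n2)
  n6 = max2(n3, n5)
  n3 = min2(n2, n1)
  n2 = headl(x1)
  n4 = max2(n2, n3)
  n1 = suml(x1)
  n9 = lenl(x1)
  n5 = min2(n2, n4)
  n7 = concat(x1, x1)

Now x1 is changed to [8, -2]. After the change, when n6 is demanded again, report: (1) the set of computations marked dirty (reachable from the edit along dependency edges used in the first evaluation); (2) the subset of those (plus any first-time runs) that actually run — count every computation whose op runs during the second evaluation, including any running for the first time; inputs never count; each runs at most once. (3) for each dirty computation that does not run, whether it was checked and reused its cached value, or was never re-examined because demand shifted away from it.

Dirty set: n1, n2, n3, n4, n5, n6.
Run set: n1, n2, n3, n4, n6 (5 run).
Re-examined without running (cache reused): n5.
The important point: at n5 every value read last time is unchanged, so the dirty flag clears without a run.

Initial pass — values computed on the first demand:
  n1 = suml([8, 2]) = 10
  n2 = headl([8, 2]) = 8
  n3 = min2(8, 10) = 8
  n4 = max2(8, 8) = 8
  n5 = min2(8, 8) = 8
  n6 = max2(8, 8) = 8

Second demand — change propagation:
  n1: re-runs because x1 [8, 2]->[8, -2]; new result 6.
  n2: re-runs because x1 [8, 2]->[8, -2]; new result 8 (unchanged).
  n3: re-runs because n1 10->6; new result 6.
  n4: re-runs because n3 8->6; new result 8 (unchanged).
  n5: re-examined; everything it read last time is the same (n2 unchanged, n4 unchanged) — cache 8 kept, no run.
  n6: re-runs because n3 8->6; new result 8 (unchanged).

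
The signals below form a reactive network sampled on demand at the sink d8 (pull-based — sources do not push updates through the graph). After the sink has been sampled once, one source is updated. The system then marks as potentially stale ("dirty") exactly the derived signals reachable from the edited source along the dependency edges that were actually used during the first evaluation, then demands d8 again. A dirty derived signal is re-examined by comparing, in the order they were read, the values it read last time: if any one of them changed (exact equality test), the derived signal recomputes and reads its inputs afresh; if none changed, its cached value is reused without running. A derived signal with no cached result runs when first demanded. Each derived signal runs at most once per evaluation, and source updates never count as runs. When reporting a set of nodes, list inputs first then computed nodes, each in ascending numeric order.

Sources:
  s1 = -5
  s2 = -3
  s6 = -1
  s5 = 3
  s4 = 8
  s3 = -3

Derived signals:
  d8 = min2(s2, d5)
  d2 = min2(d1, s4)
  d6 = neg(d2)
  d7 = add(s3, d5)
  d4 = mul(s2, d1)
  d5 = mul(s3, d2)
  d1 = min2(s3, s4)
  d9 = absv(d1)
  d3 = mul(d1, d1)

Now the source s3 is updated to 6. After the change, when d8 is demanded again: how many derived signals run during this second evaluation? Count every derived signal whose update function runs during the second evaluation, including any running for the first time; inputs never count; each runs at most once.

Run set: d1, d2, d5, d8 (4 run).

Initial pass — values computed on the first demand:
  d1 = min2(-3, 8) = -3
  d2 = min2(-3, 8) = -3
  d5 = mul(-3, -3) = 9
  d8 = min2(-3, 9) = -3

Second demand — change propagation:
  d1: re-runs because s3 -3->6; new result 6.
  d2: re-runs because d1 -3->6; new result 6.
  d5: re-runs because s3 -3->6; d2 -3->6; new result 36.
  d8: re-runs because d5 9->36; new result -3 (unchanged).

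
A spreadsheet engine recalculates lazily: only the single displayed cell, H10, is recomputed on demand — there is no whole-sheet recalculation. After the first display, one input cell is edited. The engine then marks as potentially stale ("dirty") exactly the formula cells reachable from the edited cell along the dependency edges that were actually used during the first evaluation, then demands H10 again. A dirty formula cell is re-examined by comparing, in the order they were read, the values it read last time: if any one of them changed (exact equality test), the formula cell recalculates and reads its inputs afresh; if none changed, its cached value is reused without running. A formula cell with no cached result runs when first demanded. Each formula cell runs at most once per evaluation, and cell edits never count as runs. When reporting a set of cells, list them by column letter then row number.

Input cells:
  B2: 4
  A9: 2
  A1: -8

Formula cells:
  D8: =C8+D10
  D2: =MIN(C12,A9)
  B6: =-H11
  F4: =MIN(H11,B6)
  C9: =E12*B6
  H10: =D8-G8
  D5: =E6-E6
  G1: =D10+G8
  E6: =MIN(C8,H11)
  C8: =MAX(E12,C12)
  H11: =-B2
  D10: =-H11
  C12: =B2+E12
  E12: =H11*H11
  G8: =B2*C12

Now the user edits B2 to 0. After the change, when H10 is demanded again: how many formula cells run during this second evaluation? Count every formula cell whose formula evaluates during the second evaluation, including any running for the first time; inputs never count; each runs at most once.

Formula cells that run: C8, C12, D8, D10, E12, G8, H10, H11 — 8 in total.

First evaluation (everything demanded from the output):
  H11 = -(4) = -4
  D10 = -(-4) = 4
  E12 = -4 * -4 = 16
  C12 = 4 + 16 = 20
  C8 = MAX(16, 20) = 20
  D8 = 20 + 4 = 24
  G8 = 4 * 20 = 80
  H10 = 24 - 80 = -56

Propagation after the edit:
  H11: runs — B2 4->0; result 0.
  D10: runs — H11 -4->0; result 0.
  E12: runs — H11 -4->0; H11 -4->0; result 0.
  C12: runs — B2 4->0; E12 16->0; result 0.
  C8: runs — E12 16->0; C12 20->0; result 0.
  D8: runs — C8 20->0; D10 4->0; result 0.
  G8: runs — B2 4->0; C12 20->0; result 0.
  H10: runs — D8 24->0; G8 80->0; result 0.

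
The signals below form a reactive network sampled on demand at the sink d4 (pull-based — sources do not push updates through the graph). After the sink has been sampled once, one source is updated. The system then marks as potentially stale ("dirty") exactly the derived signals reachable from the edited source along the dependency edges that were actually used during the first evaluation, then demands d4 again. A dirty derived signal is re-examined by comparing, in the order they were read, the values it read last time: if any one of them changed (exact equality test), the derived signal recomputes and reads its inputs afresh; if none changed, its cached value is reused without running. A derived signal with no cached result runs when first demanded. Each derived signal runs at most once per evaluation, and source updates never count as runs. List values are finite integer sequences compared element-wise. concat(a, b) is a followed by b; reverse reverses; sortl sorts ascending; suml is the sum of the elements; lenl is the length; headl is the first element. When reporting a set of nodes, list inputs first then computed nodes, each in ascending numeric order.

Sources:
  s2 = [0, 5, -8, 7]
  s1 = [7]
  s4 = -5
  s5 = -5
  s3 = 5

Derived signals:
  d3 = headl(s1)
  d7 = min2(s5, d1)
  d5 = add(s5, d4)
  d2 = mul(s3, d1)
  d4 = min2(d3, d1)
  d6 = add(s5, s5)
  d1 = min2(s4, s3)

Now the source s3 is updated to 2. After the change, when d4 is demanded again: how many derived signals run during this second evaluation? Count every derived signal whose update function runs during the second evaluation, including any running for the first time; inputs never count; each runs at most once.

Run set: d1 (1 run).
The important point: d1 recomputes to an identical value, and the output ends up unchanged.

Initial pass — values computed on the first demand:
  d1 = min2(-5, 5) = -5
  d3 = headl([7]) = 7
  d4 = min2(7, -5) = -5

Second demand — change propagation:
  d1: re-runs because s3 5->2; new result -5 (unchanged).
  d4: re-examined; everything it read last time is the same (d3 unchanged, d1 unchanged) — cache -5 kept, no run.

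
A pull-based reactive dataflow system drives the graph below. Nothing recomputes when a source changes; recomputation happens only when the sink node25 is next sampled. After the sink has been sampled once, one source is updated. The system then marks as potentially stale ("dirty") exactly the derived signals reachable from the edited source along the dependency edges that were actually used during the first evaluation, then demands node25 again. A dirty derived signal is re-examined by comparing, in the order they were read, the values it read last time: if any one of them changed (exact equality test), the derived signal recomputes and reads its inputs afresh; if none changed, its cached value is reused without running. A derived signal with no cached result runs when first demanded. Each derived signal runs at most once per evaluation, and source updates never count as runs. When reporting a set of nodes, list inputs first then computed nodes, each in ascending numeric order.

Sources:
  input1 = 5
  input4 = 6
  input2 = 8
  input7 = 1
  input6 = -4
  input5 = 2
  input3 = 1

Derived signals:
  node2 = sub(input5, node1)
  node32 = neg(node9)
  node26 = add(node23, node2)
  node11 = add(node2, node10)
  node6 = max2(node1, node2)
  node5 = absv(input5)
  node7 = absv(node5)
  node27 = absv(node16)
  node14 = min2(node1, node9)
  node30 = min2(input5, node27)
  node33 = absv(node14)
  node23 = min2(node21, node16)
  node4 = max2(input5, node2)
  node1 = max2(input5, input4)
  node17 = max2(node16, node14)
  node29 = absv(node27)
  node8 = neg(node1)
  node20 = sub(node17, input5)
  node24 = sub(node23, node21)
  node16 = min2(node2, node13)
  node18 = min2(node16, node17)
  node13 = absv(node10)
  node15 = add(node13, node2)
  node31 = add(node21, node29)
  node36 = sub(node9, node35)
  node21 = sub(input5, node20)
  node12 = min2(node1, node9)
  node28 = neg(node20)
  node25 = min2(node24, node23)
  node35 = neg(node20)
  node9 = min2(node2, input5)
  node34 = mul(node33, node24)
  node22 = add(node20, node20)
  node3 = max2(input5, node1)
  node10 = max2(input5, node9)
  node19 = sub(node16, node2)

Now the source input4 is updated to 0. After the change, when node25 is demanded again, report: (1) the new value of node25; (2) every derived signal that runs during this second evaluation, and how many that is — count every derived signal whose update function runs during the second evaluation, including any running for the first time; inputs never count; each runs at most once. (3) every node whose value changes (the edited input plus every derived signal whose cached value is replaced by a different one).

New value of node25: -4.
Derived signals that run: node1, node2, node9, node10, node14, node16, node17, node20, node21, node23, node24, node25 — 12 in total.
Values that change: input4, node1, node2, node9, node14, node16, node17, node20, node21, node23, node24, node25.
Key observation: the cutoff stops propagation at node13 — its inputs' values are unchanged, so it reuses its cache.

First evaluation (everything demanded from the output):
  node1 = max2(2, 6) = 6
  node2 = sub(2, 6) = -4
  node9 = min2(-4, 2) = -4
  node10 = max2(2, -4) = 2
  node13 = absv(2) = 2
  node14 = min2(6, -4) = -4
  node16 = min2(-4, 2) = -4
  node17 = max2(-4, -4) = -4
  node20 = sub(-4, 2) = -6
  node21 = sub(2, -6) = 8
  node23 = min2(8, -4) = -4
  node24 = sub(-4, 8) = -12
  node25 = min2(-12, -4) = -12

Propagation after the edit:
  node1: runs — input4 6->0; result 2.
  node2: runs — node1 6->2; result 0.
  node9: runs — node2 -4->0; result 0.
  node10: runs — node9 -4->0; result 2 (same value as before).
  node13: checked — values it read are unchanged (node10 unchanged); reused cached 2 without running.
  node14: runs — node1 6->2; node9 -4->0; result 0.
  node16: runs — node2 -4->0; result 0.
  node17: runs — node16 -4->0; node14 -4->0; result 0.
  node20: runs — node17 -4->0; result -2.
  node21: runs — node20 -6->-2; result 4.
  node23: runs — node21 8->4; node16 -4->0; result 0.
  node24: runs — node23 -4->0; node21 8->4; result -4.
  node25: runs — node24 -12->-4; node23 -4->0; result -4.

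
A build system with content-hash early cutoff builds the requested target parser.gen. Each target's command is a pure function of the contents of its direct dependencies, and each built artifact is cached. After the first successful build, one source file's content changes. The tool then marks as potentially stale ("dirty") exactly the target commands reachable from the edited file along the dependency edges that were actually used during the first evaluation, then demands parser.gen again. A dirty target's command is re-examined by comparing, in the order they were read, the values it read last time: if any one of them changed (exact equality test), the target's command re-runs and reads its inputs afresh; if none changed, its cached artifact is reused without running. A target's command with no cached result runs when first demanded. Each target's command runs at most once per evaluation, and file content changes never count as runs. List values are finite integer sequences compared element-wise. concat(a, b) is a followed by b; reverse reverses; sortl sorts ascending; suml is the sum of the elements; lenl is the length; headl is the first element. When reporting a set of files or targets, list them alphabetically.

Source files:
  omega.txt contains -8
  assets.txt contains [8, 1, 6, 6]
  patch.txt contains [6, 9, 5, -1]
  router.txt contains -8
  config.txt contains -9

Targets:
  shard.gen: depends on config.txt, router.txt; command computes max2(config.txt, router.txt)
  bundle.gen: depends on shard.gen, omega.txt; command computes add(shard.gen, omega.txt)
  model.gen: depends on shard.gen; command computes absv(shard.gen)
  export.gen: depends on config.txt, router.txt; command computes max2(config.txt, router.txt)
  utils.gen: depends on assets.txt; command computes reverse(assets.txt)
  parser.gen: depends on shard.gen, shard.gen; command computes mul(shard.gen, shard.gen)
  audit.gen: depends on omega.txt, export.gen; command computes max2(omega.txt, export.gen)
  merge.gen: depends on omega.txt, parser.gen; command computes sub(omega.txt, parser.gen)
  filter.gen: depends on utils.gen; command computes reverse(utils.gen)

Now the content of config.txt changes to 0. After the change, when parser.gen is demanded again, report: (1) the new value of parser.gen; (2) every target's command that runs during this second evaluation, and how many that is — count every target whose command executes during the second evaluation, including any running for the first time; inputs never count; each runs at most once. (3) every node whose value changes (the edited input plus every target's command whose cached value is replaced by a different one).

New value of parser.gen: 0.
Target commands that run: parser.gen, shard.gen — 2 in total.
Values that change: config.txt, parser.gen, shard.gen.

First evaluation (everything demanded from the output):
  shard.gen = max2(-9, -8) = -8
  parser.gen = mul(-8, -8) = 64

Propagation after the edit:
  shard.gen: runs — config.txt -9->0; result 0.
  parser.gen: runs — shard.gen -8->0; shard.gen -8->0; result 0.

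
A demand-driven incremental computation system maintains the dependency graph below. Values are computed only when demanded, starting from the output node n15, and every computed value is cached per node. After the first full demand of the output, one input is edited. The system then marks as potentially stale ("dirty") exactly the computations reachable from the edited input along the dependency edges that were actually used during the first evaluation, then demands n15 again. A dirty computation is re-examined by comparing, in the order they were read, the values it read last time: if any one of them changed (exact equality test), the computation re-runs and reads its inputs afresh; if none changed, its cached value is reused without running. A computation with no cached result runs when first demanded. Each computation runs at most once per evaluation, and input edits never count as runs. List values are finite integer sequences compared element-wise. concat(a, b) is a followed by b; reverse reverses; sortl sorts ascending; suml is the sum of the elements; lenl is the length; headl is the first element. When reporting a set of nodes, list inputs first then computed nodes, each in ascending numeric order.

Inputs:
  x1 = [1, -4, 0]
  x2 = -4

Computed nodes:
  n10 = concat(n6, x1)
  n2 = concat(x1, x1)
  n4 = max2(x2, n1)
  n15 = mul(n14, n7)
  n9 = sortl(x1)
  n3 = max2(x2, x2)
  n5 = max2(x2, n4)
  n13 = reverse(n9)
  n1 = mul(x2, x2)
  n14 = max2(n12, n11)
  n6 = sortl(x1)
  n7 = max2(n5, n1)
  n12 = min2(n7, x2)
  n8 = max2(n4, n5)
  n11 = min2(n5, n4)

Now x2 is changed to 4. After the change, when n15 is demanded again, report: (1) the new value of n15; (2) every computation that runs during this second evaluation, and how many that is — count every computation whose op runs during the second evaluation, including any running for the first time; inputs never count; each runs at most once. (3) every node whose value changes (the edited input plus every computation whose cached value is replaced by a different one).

First evaluation (everything demanded from the output):
  n1 = mul(-4, -4) = 16
  n4 = max2(-4, 16) = 16
  n5 = max2(-4, 16) = 16
  n7 = max2(16, 16) = 16
  n11 = min2(16, 16) = 16
  n12 = min2(16, -4) = -4
  n14 = max2(-4, 16) = 16
  n15 = mul(16, 16) = 256

Propagation after the edit:
  n1: runs — x2 -4->4; x2 -4->4; result 16 (same value as before).
  n4: runs — x2 -4->4; result 16 (same value as before).
  n5: runs — x2 -4->4; result 16 (same value as before).
  n7: checked — values it read are unchanged (n5 unchanged, n1 unchanged); reused cached 16 without running.
  n11: checked — values it read are unchanged (n5 unchanged, n4 unchanged); reused cached 16 without running.
  n12: runs — x2 -4->4; result 4.
  n14: runs — n12 -4->4; result 16 (same value as before).
  n15: checked — values it read are unchanged (n14 unchanged, n7 unchanged); reused cached 256 without running.

Key observation: the cutoff stops propagation at n7 — its inputs' values are unchanged, so it reuses its cache.

New value of n15: 256.
Computations that run: n1, n4, n5, n12, n14 — 5 in total.
Values that change: x2, n12.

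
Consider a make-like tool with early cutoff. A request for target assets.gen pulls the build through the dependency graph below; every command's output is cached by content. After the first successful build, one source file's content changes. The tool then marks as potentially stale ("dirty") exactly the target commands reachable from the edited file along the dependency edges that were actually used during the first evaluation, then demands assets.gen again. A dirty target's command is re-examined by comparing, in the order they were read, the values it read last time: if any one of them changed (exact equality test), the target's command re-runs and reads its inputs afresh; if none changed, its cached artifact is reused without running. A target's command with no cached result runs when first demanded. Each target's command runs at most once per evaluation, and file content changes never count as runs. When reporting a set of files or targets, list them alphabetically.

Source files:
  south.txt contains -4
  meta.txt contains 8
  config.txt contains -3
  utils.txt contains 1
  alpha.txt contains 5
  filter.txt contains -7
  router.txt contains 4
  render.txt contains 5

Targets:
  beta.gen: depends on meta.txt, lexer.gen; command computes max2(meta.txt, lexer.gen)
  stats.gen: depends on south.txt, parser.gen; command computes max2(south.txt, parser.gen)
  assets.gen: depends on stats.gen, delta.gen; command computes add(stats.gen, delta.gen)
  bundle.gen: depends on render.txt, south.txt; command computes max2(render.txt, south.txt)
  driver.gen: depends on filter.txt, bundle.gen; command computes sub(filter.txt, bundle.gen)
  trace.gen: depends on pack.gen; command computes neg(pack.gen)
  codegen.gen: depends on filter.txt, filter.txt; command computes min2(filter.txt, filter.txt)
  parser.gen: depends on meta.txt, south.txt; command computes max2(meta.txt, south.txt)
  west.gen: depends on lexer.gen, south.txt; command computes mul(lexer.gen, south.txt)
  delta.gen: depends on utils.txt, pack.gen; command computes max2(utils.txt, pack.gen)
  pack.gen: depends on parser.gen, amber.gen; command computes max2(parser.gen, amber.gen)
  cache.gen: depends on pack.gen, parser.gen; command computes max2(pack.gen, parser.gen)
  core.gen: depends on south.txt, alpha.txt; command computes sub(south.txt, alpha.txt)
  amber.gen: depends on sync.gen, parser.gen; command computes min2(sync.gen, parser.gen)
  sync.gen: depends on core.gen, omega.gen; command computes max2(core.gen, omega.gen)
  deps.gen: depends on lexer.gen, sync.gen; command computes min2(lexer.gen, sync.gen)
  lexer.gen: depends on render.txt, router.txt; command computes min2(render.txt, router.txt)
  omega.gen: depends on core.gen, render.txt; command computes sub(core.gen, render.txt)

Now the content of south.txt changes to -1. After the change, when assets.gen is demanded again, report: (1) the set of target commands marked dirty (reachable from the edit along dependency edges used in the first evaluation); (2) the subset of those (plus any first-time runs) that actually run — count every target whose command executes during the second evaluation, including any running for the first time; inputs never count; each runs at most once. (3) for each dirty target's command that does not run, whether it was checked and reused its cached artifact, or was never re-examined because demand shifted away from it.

The edit dirties: amber.gen, assets.gen, core.gen, delta.gen, omega.gen, pack.gen, parser.gen, stats.gen, sync.gen.
7 target commands run: amber.gen, core.gen, omega.gen, pack.gen, parser.gen, stats.gen, sync.gen.
Cache hits after checking: assets.gen, delta.gen.
Note where the cutoff bites: delta.gen is checked, finds nothing changed, and keeps its cache.

First demand of the output computes:
  core.gen = sub(-4, 5) = -9
  omega.gen = sub(-9, 5) = -14
  parser.gen = max2(8, -4) = 8
  stats.gen = max2(-4, 8) = 8
  sync.gen = max2(-9, -14) = -9
  amber.gen = min2(-9, 8) = -9
  pack.gen = max2(8, -9) = 8
  delta.gen = max2(1, 8) = 8
  assets.gen = add(8, 8) = 16

After the edit, cleaning proceeds:
  core.gen: a read changed (south.txt -4->-1) — executes, giving -6.
  omega.gen: a read changed (core.gen -9->-6) — executes, giving -11.
  parser.gen: a read changed (south.txt -4->-1) — executes, giving 8 — identical to its old value.
  stats.gen: a read changed (south.txt -4->-1) — executes, giving 8 — identical to its old value.
  sync.gen: a read changed (core.gen -9->-6; omega.gen -14->-11) — executes, giving -6.
  amber.gen: a read changed (sync.gen -9->-6) — executes, giving -6.
  pack.gen: a read changed (amber.gen -9->-6) — executes, giving 8 — identical to its old value.
  delta.gen: dirty, but its reads are unchanged (utils.txt unchanged, pack.gen unchanged); cached 8 stands.
  assets.gen: dirty, but its reads are unchanged (stats.gen unchanged, delta.gen unchanged); cached 16 stands.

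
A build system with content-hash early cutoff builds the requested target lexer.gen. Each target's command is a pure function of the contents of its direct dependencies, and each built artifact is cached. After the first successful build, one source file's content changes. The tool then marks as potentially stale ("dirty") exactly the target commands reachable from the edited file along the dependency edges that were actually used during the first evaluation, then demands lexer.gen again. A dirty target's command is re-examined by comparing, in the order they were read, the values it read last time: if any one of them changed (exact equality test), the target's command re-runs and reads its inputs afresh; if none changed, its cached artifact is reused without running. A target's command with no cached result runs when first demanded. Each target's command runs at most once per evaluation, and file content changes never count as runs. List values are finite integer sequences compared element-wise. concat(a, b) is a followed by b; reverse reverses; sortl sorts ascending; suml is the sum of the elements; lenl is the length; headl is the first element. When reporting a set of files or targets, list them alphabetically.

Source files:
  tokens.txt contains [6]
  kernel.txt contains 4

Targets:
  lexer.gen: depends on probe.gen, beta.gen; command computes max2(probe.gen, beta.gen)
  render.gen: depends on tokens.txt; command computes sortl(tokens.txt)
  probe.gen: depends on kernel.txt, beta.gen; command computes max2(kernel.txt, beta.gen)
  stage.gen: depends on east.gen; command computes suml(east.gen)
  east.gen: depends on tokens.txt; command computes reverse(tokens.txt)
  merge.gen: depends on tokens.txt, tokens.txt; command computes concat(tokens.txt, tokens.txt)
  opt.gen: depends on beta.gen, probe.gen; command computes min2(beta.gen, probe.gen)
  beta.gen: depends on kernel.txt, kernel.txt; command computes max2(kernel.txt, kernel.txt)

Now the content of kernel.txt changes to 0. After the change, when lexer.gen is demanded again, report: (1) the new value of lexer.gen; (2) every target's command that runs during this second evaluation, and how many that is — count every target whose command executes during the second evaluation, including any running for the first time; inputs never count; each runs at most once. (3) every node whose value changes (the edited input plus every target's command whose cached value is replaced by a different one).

First evaluation (everything demanded from the output):
  beta.gen = max2(4, 4) = 4
  probe.gen = max2(4, 4) = 4
  lexer.gen = max2(4, 4) = 4

Propagation after the edit:
  beta.gen: runs — kernel.txt 4->0; kernel.txt 4->0; result 0.
  probe.gen: runs — kernel.txt 4->0; beta.gen 4->0; result 0.
  lexer.gen: runs — probe.gen 4->0; beta.gen 4->0; result 0.

New value of lexer.gen: 0.
Target commands that run: beta.gen, lexer.gen, probe.gen — 3 in total.
Values that change: beta.gen, kernel.txt, lexer.gen, probe.gen.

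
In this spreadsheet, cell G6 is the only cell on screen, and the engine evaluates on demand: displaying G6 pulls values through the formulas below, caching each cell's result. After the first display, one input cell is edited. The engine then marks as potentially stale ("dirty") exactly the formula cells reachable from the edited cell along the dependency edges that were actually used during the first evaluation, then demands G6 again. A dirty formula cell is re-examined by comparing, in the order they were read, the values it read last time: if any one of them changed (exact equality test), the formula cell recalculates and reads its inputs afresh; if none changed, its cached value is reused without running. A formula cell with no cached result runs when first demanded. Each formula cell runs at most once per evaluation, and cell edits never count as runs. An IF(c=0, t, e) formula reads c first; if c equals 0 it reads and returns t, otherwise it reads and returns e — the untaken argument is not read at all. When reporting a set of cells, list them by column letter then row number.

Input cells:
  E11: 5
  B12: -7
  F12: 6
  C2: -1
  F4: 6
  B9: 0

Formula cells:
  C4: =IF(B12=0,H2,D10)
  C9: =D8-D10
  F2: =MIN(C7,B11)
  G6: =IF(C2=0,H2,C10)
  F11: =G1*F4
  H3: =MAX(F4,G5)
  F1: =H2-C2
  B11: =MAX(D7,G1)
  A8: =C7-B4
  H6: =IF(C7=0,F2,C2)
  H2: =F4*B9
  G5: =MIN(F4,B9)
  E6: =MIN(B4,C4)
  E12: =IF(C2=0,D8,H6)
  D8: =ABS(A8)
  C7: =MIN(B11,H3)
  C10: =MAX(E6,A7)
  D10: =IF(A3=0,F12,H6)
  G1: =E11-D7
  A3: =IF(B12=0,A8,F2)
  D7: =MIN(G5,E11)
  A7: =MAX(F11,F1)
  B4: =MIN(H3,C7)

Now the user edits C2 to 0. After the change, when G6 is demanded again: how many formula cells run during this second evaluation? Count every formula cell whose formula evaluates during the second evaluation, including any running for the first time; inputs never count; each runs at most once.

Run set: G6 (1 run).
The important point: the flipped condition redirects demand; A7, C4, C10, D10, E6, F1, H6 are left stale, never re-checked.

Initial pass — values computed on the first demand:
  G5 = MIN(6, 0) = 0
  D7 = MIN(0, 5) = 0
  G1 = 5 - 0 = 5
  B11 = MAX(0, 5) = 5
  F11 = 5 * 6 = 30
  H2 = 6 * 0 = 0
  F1 = 0 - -1 = 1
  A7 = MAX(30, 1) = 30
  H3 = MAX(6, 0) = 6
  C7 = MIN(5, 6) = 5
  B4 = MIN(6, 5) = 5
  F2 = MIN(5, 5) = 5
  A3 = IF(B12=0: B12=-7 -> else branch F2) = 5
  H6 = IF(C7=0: C7=5 -> else branch C2) = -1
  D10 = IF(A3=0: A3=5 -> else branch H6) = -1
  C4 = IF(B12=0: B12=-7 -> else branch D10) = -1
  E6 = MIN(5, -1) = -1
  C10 = MAX(-1, 30) = 30
  G6 = IF(C2=0: C2=-1 -> else branch C10) = 30

Second demand — change propagation:
  F1: dirty yet unreached — the second evaluation never asks for it.
  A7: dirty yet unreached — the second evaluation never asks for it.
  H6: dirty yet unreached — the second evaluation never asks for it.
  D10: dirty yet unreached — the second evaluation never asks for it.
  C4: dirty yet unreached — the second evaluation never asks for it.
  E6: dirty yet unreached — the second evaluation never asks for it.
  C10: dirty yet unreached — the second evaluation never asks for it.
  G6: re-runs because C2 -1->0; new result 0.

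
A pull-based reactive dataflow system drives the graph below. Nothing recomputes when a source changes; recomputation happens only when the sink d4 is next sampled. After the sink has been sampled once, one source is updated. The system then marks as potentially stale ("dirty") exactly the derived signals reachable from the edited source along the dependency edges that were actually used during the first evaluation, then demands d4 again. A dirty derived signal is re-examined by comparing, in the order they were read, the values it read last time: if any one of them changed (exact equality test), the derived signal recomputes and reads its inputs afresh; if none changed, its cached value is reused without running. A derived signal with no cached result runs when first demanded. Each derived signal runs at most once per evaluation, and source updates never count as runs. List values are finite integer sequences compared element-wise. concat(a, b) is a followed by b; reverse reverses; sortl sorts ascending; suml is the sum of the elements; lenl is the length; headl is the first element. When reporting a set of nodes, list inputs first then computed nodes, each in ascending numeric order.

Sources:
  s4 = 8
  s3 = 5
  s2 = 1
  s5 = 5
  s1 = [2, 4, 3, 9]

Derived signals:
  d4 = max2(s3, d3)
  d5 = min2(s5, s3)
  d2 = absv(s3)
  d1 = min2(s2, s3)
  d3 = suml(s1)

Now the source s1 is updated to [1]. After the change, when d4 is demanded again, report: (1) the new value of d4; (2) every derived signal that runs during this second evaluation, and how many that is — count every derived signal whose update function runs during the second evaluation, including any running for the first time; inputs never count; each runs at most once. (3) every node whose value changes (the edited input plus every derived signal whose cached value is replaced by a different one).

New value of d4: 5.
Derived signals that run: d3, d4 — 2 in total.
Values that change: s1, d3, d4.

First evaluation (everything demanded from the output):
  d3 = suml([2, 4, 3, 9]) = 18
  d4 = max2(5, 18) = 18

Propagation after the edit:
  d3: runs — s1 [2, 4, 3, 9]->[1]; result 1.
  d4: runs — d3 18->1; result 5.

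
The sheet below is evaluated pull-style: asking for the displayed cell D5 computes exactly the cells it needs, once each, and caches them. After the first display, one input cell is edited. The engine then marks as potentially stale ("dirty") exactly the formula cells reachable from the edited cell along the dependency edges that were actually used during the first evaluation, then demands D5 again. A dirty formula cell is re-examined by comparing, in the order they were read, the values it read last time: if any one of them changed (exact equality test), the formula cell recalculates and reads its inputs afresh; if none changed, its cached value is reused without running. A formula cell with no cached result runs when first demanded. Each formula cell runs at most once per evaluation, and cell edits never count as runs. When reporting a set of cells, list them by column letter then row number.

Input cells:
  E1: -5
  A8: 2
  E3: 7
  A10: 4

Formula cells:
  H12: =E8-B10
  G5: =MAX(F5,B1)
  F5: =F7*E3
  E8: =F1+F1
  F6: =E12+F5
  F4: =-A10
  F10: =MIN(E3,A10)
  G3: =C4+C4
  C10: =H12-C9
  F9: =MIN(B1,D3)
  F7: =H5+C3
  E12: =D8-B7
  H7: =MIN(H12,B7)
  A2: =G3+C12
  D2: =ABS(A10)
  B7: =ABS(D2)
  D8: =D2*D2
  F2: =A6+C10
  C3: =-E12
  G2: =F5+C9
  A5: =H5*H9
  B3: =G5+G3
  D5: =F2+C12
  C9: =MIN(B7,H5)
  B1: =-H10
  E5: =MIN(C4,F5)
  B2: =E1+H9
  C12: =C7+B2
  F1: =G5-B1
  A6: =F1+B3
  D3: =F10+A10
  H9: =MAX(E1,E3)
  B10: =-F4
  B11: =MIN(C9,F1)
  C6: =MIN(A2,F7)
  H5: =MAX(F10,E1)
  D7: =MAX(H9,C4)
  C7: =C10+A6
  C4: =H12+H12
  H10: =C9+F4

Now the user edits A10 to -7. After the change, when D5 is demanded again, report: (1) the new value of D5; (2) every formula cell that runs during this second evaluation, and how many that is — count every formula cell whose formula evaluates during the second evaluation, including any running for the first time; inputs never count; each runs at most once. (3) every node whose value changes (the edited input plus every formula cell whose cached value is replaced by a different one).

Demanding D5 again yields 78.
26 formula cells run: A6, B1, B3, B7, B10, C3, C4, C7, C9, C10, C12, D2, D5, D8, E12, F1, F2, F4, F5, F7, F10, G3, G5, H5, H10, H12.
The nodes whose values change: A6, A10, B1, B3, B7, B10, C3, C4, C7, C9, C10, C12, D2, D5, D8, E12, F2, F4, F5, F7, F10, G3, G5, H5, H10, H12.
Note where the cutoff bites: E8 is checked, finds nothing changed, and keeps its cache.

First demand of the output computes:
  D2 = ABS(4) = 4
  B7 = ABS(4) = 4
  D8 = 4 * 4 = 16
  E12 = 16 - 4 = 12
  C3 = -(12) = -12
  F4 = -(4) = -4
  B10 = -(-4) = 4
  F10 = MIN(7, 4) = 4
  H5 = MAX(4, -5) = 4
  C9 = MIN(4, 4) = 4
  F7 = 4 + -12 = -8
  F5 = -8 * 7 = -56
  H9 = MAX(-5, 7) = 7
  B2 = -5 + 7 = 2
  H10 = 4 + -4 = 0
  B1 = -(0) = 0
  G5 = MAX(-56, 0) = 0
  F1 = 0 - 0 = 0
  E8 = 0 + 0 = 0
  H12 = 0 - 4 = -4
  C4 = -4 + -4 = -8
  C10 = -4 - 4 = -8
  G3 = -8 + -8 = -16
  B3 = 0 + -16 = -16
  A6 = 0 + -16 = -16
  C7 = -8 + -16 = -24
  C12 = -24 + 2 = -22
  F2 = -16 + -8 = -24
  D5 = -24 + -22 = -46

After the edit, cleaning proceeds:
  D2: a read changed (A10 4->-7) — executes, giving 7.
  B7: a read changed (D2 4->7) — executes, giving 7.
  D8: a read changed (D2 4->7; D2 4->7) — executes, giving 49.
  E12: a read changed (D8 16->49; B7 4->7) — executes, giving 42.
  C3: a read changed (E12 12->42) — executes, giving -42.
  F4: a read changed (A10 4->-7) — executes, giving 7.
  B10: a read changed (F4 -4->7) — executes, giving -7.
  F10: a read changed (A10 4->-7) — executes, giving -7.
  H5: a read changed (F10 4->-7) — executes, giving -5.
  C9: a read changed (B7 4->7; H5 4->-5) — executes, giving -5.
  F7: a read changed (H5 4->-5; C3 -12->-42) — executes, giving -47.
  F5: a read changed (F7 -8->-47) — executes, giving -329.
  H10: a read changed (C9 4->-5; F4 -4->7) — executes, giving 2.
  B1: a read changed (H10 0->2) — executes, giving -2.
  G5: a read changed (F5 -56->-329; B1 0->-2) — executes, giving -2.
  F1: a read changed (G5 0->-2; B1 0->-2) — executes, giving 0 — identical to its old value.
  E8: dirty, but its reads are unchanged (F1 unchanged, F1 unchanged); cached 0 stands.
  H12: a read changed (B10 4->-7) — executes, giving 7.
  C4: a read changed (H12 -4->7; H12 -4->7) — executes, giving 14.
  C10: a read changed (H12 -4->7; C9 4->-5) — executes, giving 12.
  G3: a read changed (C4 -8->14; C4 -8->14) — executes, giving 28.
  B3: a read changed (G5 0->-2; G3 -16->28) — executes, giving 26.
  A6: a read changed (B3 -16->26) — executes, giving 26.
  C7: a read changed (C10 -8->12; A6 -16->26) — executes, giving 38.
  C12: a read changed (C7 -24->38) — executes, giving 40.
  F2: a read changed (A6 -16->26; C10 -8->12) — executes, giving 38.
  D5: a read changed (F2 -24->38; C12 -22->40) — executes, giving 78.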